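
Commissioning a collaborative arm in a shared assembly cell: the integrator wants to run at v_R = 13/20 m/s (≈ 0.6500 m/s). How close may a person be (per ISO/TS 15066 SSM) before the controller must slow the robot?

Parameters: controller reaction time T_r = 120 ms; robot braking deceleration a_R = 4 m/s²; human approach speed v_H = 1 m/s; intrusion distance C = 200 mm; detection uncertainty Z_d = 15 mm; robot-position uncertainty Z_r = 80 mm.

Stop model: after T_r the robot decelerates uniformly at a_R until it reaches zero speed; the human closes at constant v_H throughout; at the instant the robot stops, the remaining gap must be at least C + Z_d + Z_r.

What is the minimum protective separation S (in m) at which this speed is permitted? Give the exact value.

S_min = 11333/16000 m = 0.7083 m

stop time T_s = (13/20)/4 = 0.1625 s
reaction-phase robot travel = 0.6500·0.1200 = 0.0780 m
robot covers 0.6500·0.1625 − ½·4.0000·0.1625² = 0.0528 m while stopping
human over T_r+T_s: 1.0000·(0.1200+0.1625) = 0.2825 m
C+Z_d+Z_r = 0.2000+0.0150+0.0800 = 0.2950 m
S_min ≈ 0.0780+0.0528+0.2825+0.2950  ⇒  S_min = 11333/16000 m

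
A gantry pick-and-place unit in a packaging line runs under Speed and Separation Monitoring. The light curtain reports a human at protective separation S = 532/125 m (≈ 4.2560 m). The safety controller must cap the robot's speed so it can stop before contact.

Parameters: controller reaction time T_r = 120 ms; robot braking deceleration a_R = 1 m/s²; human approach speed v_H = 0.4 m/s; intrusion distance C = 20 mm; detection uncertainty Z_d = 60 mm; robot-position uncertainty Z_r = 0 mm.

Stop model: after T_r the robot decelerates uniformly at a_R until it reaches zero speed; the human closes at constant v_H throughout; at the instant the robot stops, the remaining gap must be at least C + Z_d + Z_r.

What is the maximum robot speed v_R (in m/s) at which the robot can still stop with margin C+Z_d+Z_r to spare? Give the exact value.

collect terms ⇒ (1/2)·v_R² + (13/25)·v_R + (-516/125) = 0
  disc = (13/25)² − 4·(1/2)·(-516/125) = 5329/625 ; √disc = 73/25
  v_R = (−(13/25) + 73/25) / (2·(1/2)) = 12/5 m/s
check:
T_s = v_R/a_R = (12/5)/1 = 2.4000 s
robot covers v_R·T_r = 2.4000·0.1200 = 0.2880 m before braking
robot covers 2.4000·2.4000 − ½·1.0000·2.4000² = 2.8800 m while stopping
person approaches 0.4000·(0.1200+2.4000) = 1.0080 m
C+Z_d+Z_r = 0.0200+0.0600+0.0000 = 0.0800 m
sum ≈ 0.2880+2.8800+1.0080+0.0800 ≈ 4.2560 m = S ✓

v_R_max = 12/5 m/s = 2.4000 m/s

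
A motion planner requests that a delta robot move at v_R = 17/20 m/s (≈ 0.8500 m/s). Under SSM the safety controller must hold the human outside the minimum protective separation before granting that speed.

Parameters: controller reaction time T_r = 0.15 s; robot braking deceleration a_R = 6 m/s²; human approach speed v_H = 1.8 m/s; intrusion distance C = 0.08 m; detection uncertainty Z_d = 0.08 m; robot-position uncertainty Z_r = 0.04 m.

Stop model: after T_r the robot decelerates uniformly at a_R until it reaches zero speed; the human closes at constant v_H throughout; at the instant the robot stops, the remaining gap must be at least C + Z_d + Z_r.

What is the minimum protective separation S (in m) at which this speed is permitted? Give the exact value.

S_min = 4381/4800 m = 0.9127 m

braking lasts T_s = (17/20)/6 = 0.1417 s
robot covers v_R·T_r = 0.8500·0.1500 = 0.1275 m before braking
robot covers 0.8500·0.1417 − ½·6.0000·0.1417² = 0.0602 m while stopping
human over T_r+T_s: 1.8000·(0.1500+0.1417) = 0.5250 m
residual clearance needed = 0.0800+0.0800+0.0400 = 0.2000 m
S_min ≈ 0.1275+0.0602+0.5250+0.2000  ⇒  S_min = 4381/4800 m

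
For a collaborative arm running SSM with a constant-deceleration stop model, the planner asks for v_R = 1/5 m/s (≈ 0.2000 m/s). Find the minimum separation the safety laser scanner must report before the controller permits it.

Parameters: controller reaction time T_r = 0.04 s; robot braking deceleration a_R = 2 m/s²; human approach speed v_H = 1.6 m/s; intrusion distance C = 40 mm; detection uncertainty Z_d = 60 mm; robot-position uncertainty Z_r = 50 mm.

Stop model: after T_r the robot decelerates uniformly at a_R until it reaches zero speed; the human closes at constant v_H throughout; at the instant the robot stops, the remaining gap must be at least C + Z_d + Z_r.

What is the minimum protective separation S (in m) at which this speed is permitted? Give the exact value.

S_min = 49/125 m = 0.3920 m

T_s = v_R/a_R = (1/5)/2 = 0.1000 s
robot covers v_R·T_r = 0.2000·0.0400 = 0.0080 m before braking
braking distance = 0.2000²/(2·2.0000) = 0.0100 m
human over T_r+T_s: 1.6000·(0.0400+0.1000) = 0.2240 m
residual clearance needed = 0.0400+0.0600+0.0500 = 0.1500 m
S_min ≈ 0.0080+0.0100+0.2240+0.1500  ⇒  S_min = 49/125 m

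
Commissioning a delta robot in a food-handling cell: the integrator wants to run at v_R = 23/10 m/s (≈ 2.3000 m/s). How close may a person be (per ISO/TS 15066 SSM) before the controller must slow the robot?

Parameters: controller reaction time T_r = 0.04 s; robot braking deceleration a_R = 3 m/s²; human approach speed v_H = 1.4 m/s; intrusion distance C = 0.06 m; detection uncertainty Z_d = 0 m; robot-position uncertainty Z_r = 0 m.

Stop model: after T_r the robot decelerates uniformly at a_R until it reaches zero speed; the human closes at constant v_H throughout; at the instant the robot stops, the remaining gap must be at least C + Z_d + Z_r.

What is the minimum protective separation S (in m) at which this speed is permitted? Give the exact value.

S_min = 2163/1000 m = 2.1630 m

T_s = v_R/a_R = (23/10)/3 = 0.7667 s
robot in T_r: 2.3000·0.0400 = 0.0920 m
braking distance = 2.3000²/(2·3.0000) = 0.8817 m
human over T_r+T_s: 1.4000·(0.0400+0.7667) = 1.1293 m
C+Z_d+Z_r = 0.0600+0.0000+0.0000 = 0.0600 m
S_min ≈ 0.0920+0.8817+1.1293+0.0600  ⇒  S_min = 2163/1000 m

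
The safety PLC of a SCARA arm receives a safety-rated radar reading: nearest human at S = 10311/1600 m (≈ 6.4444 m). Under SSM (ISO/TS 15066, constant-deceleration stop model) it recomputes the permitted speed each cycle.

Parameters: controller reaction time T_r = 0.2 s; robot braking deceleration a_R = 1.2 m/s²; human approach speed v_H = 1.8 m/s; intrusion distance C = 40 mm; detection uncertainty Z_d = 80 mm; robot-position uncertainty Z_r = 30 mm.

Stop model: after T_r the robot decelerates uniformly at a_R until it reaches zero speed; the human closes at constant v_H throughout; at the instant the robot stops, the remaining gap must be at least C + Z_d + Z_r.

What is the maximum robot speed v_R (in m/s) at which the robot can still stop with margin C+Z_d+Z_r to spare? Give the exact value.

collect terms ⇒ (5/12)·v_R² + (17/10)·v_R + (-1899/320) = 0
  disc = (17/10)² − 4·(5/12)·(-1899/320) = 20449/1600 ; √disc = 143/40
  v_R = (−(17/10) + 143/40) / (2·(5/12)) = 9/4 m/s
check:
stop time T_s = (9/4)/(6/5) = 1.8750 s
robot covers v_R·T_r = 2.2500·0.2000 = 0.4500 m before braking
robot covers 2.2500·1.8750 − ½·1.2000·1.8750² = 2.1094 m while stopping
human closes 1.8000·2.0750 = 3.7350 m
C+Z_d+Z_r = 0.0400+0.0800+0.0300 = 0.1500 m
sum ≈ 0.4500+2.1094+3.7350+0.1500 ≈ 6.4444 m = S ✓

v_R_max = 9/4 m/s = 2.2500 m/s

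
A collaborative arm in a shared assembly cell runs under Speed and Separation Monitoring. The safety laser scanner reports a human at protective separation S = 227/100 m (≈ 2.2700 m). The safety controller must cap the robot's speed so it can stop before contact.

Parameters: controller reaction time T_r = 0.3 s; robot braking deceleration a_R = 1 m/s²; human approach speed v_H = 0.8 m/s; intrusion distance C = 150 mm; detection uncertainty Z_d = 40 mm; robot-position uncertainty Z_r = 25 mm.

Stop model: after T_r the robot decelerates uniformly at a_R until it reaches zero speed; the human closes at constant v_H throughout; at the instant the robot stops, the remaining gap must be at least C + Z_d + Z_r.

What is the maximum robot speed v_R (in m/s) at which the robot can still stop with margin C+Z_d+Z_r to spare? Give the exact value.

v_R_max = 11/10 m/s = 1.1000 m/s

collect terms ⇒ (1/2)·v_R² + (11/10)·v_R + (-363/200) = 0
  disc = (11/10)² − 4·(1/2)·(-363/200) = 121/25 ; √disc = 11/5
  v_R = (−(11/10) + 11/5) / (2·(1/2)) = 11/10 m/s
check:
stop time T_s = (11/10)/1 = 1.1000 s
robot in T_r: 1.1000·0.3000 = 0.3300 m
robot covers 1.1000·1.1000 − ½·1.0000·1.1000² = 0.6050 m while stopping
human over T_r+T_s: 0.8000·(0.3000+1.1000) = 1.1200 m
residual clearance needed = 0.1500+0.0400+0.0250 = 0.2150 m
sum ≈ 0.3300+0.6050+1.1200+0.2150 ≈ 2.2700 m = S ✓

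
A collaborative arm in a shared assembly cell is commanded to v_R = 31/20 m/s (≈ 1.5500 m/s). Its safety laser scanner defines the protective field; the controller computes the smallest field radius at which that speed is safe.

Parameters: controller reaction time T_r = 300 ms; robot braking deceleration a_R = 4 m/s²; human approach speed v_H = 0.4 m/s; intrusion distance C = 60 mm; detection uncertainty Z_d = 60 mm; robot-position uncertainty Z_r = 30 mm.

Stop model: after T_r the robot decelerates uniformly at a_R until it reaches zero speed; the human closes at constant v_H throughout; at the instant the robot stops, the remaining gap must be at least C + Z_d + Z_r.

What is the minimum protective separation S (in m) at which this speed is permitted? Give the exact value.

S_min = 3809/3200 m = 1.1903 m

braking lasts T_s = (31/20)/4 = 0.3875 s
robot in T_r: 1.5500·0.3000 = 0.4650 m
robot under decel: 1.5500²/(2·4.0000) = 0.3003 m
person approaches 0.4000·(0.3000+0.3875) = 0.2750 m
margins: 0.0600+0.0600+0.0300 = 0.1500 m
S_min ≈ 0.4650+0.3003+0.2750+0.1500  ⇒  S_min = 3809/3200 m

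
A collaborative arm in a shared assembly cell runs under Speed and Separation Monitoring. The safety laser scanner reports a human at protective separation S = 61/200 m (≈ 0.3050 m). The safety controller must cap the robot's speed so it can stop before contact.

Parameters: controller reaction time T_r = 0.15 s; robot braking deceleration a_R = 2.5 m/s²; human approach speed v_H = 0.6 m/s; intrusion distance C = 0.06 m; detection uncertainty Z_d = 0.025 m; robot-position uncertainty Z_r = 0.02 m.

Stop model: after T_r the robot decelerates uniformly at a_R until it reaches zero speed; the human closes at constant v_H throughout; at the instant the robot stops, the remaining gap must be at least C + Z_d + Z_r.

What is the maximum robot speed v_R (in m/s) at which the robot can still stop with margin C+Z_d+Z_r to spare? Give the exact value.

v_R_max = 1/4 m/s = 0.2500 m/s

collect terms ⇒ (1/5)·v_R² + (39/100)·v_R + (-11/100) = 0
  disc = (39/100)² − 4·(1/5)·(-11/100) = 2401/10000 ; √disc = 49/100
  v_R = (−(39/100) + 49/100) / (2·(1/5)) = 1/4 m/s
check:
stop time T_s = (1/4)/(5/2) = 0.1000 s
robot in T_r: 0.2500·0.1500 = 0.0375 m
robot under decel: 0.2500²/(2·2.5000) = 0.0125 m
human over T_r+T_s: 0.6000·(0.1500+0.1000) = 0.1500 m
margins: 0.0600+0.0250+0.0200 = 0.1050 m
sum ≈ 0.0375+0.0125+0.1500+0.1050 ≈ 0.3050 m = S ✓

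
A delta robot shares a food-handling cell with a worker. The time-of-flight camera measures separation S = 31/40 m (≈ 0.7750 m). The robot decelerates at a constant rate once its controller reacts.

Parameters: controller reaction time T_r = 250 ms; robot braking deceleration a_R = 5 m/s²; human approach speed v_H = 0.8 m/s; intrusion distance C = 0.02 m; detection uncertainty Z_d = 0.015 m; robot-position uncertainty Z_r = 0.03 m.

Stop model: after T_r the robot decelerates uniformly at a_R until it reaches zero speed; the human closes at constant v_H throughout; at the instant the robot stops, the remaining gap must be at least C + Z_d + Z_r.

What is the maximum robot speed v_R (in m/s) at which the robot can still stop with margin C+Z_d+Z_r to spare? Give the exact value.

v_R_max = 1 m/s = 1.0000 m/s

at the boundary: (1/10)·v² + (41/100)·v + (-51/100) = 0
  disc = (41/100)² − 4·(1/10)·(-51/100) = 3721/10000 ; √disc = 61/100
  v_R = (−(41/100) + 61/100) / (2·(1/10)) = 1 m/s
check:
T_s = v_R/a_R = 1/5 = 0.2000 s
robot in T_r: 1.0000·0.2500 = 0.2500 m
robot covers 1.0000·0.2000 − ½·5.0000·0.2000² = 0.1000 m while stopping
person approaches 0.8000·(0.2500+0.2000) = 0.3600 m
residual clearance needed = 0.0200+0.0150+0.0300 = 0.0650 m
sum ≈ 0.2500+0.1000+0.3600+0.0650 ≈ 0.7750 m = S ✓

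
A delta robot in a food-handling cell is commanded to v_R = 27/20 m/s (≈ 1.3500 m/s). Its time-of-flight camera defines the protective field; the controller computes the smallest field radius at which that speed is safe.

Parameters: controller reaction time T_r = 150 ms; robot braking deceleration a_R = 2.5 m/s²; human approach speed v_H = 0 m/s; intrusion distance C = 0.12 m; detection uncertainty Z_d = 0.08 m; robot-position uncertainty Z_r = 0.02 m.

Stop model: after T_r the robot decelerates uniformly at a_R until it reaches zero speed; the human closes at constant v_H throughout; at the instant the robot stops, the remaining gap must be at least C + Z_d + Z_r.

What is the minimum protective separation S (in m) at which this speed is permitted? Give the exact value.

T_s = v_R/a_R = (27/20)/(5/2) = 0.5400 s
robot covers v_R·T_r = 1.3500·0.1500 = 0.2025 m before braking
braking distance = 1.3500²/(2·2.5000) = 0.3645 m
person approaches 0.0000·(0.1500+0.5400) = 0.0000 m
margins: 0.1200+0.0800+0.0200 = 0.2200 m
S_min ≈ 0.2025+0.3645+0.0000+0.2200  ⇒  S_min = 787/1000 m

S_min = 787/1000 m = 0.7870 m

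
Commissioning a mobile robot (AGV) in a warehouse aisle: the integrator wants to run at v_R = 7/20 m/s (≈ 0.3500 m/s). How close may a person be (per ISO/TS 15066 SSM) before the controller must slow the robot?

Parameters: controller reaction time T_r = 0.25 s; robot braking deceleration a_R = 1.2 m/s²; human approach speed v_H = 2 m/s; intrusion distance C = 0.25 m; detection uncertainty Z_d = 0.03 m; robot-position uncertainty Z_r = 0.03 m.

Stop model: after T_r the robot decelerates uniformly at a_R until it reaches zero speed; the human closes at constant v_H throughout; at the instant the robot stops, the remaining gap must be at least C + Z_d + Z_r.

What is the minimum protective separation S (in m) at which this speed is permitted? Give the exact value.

S_min = 2451/1600 m = 1.5319 m

braking lasts T_s = (7/20)/(6/5) = 0.2917 s
robot in T_r: 0.3500·0.2500 = 0.0875 m
robot under decel: 0.3500²/(2·1.2000) = 0.0510 m
human over T_r+T_s: 2.0000·(0.2500+0.2917) = 1.0833 m
residual clearance needed = 0.2500+0.0300+0.0300 = 0.3100 m
S_min ≈ 0.0875+0.0510+1.0833+0.3100  ⇒  S_min = 2451/1600 m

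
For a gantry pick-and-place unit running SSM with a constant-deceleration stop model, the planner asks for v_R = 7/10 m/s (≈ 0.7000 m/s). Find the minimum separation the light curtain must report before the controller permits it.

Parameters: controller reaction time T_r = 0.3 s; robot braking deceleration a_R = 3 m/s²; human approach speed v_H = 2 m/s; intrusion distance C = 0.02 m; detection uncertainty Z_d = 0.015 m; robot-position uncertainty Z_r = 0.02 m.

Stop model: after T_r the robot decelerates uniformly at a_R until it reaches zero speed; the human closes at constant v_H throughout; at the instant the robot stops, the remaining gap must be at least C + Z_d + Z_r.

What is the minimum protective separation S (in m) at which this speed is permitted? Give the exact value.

stop time T_s = (7/10)/3 = 0.2333 s
reaction-phase robot travel = 0.7000·0.3000 = 0.2100 m
robot covers 0.7000·0.2333 − ½·3.0000·0.2333² = 0.0817 m while stopping
human over T_r+T_s: 2.0000·(0.3000+0.2333) = 1.0667 m
residual clearance needed = 0.0200+0.0150+0.0200 = 0.0550 m
S_min ≈ 0.2100+0.0817+1.0667+0.0550  ⇒  S_min = 106/75 m

S_min = 106/75 m = 1.4133 m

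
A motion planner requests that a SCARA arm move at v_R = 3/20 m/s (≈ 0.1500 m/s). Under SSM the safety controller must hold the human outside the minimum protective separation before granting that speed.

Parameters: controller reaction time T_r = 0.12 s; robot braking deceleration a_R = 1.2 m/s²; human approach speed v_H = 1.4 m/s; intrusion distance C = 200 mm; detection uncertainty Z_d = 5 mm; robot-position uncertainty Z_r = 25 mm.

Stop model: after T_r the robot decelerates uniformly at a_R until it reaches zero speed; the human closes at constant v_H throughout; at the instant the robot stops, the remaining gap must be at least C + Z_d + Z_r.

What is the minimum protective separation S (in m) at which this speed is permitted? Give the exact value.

S_min = 4803/8000 m = 0.6004 m

T_s = v_R/a_R = (3/20)/(6/5) = 0.1250 s
reaction-phase robot travel = 0.1500·0.1200 = 0.0180 m
braking distance = 0.1500²/(2·1.2000) = 0.0094 m
human over T_r+T_s: 1.4000·(0.1200+0.1250) = 0.3430 m
margins: 0.2000+0.0050+0.0250 = 0.2300 m
S_min ≈ 0.0180+0.0094+0.3430+0.2300  ⇒  S_min = 4803/8000 m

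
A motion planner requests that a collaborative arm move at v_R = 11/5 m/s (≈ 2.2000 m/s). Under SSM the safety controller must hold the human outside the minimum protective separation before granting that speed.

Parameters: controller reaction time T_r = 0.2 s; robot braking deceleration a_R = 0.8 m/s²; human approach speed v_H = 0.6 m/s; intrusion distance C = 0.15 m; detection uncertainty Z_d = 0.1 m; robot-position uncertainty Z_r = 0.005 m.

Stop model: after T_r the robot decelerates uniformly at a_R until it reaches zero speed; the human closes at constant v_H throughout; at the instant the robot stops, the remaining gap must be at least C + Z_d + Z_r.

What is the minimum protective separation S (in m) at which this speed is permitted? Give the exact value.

S_min = 549/100 m = 5.4900 m

T_s = v_R/a_R = (11/5)/(4/5) = 2.7500 s
robot in T_r: 2.2000·0.2000 = 0.4400 m
robot covers 2.2000·2.7500 − ½·0.8000·2.7500² = 3.0250 m while stopping
human closes 0.6000·2.9500 = 1.7700 m
C+Z_d+Z_r = 0.1500+0.1000+0.0050 = 0.2550 m
S_min ≈ 0.4400+3.0250+1.7700+0.2550  ⇒  S_min = 549/100 m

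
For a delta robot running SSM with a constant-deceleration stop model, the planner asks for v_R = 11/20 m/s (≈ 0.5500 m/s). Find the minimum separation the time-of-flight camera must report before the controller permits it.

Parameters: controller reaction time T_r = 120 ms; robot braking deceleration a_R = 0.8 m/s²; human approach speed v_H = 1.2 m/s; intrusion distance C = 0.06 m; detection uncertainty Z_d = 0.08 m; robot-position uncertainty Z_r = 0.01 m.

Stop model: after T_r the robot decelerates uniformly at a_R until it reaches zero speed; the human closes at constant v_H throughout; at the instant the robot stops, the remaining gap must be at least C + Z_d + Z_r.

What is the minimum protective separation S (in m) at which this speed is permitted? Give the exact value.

stop time T_s = (11/20)/(4/5) = 0.6875 s
robot in T_r: 0.5500·0.1200 = 0.0660 m
robot covers 0.5500·0.6875 − ½·0.8000·0.6875² = 0.1891 m while stopping
human over T_r+T_s: 1.2000·(0.1200+0.6875) = 0.9690 m
margins: 0.0600+0.0800+0.0100 = 0.1500 m
S_min ≈ 0.0660+0.1891+0.9690+0.1500  ⇒  S_min = 4397/3200 m

S_min = 4397/3200 m = 1.3741 m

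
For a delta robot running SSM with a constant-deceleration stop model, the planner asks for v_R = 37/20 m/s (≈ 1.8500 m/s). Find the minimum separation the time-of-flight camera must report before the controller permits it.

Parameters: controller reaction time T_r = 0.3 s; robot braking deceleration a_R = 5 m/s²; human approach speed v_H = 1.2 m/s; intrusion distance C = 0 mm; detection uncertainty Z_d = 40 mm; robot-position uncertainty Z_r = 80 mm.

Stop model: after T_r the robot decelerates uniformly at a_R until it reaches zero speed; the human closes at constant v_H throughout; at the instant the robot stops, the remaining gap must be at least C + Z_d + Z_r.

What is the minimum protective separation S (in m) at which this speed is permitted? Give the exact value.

braking lasts T_s = (37/20)/5 = 0.3700 s
robot in T_r: 1.8500·0.3000 = 0.5550 m
robot covers 1.8500·0.3700 − ½·5.0000·0.3700² = 0.3422 m while stopping
human over T_r+T_s: 1.2000·(0.3000+0.3700) = 0.8040 m
C+Z_d+Z_r = 0.0000+0.0400+0.0800 = 0.1200 m
S_min ≈ 0.5550+0.3422+0.8040+0.1200  ⇒  S_min = 1457/800 m

S_min = 1457/800 m = 1.8213 m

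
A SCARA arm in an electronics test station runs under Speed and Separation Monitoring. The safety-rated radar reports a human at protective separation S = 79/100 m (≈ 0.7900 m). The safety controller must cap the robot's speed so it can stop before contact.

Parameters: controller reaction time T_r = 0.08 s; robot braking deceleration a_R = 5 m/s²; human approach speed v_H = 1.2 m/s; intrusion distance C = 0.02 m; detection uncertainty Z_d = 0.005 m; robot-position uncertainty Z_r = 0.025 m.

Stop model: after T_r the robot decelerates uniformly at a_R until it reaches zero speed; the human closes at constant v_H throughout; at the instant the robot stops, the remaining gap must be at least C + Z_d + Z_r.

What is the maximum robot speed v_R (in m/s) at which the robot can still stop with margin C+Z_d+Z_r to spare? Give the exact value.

v_R_max = 7/5 m/s = 1.4000 m/s

at the boundary: (1/10)·v² + (8/25)·v + (-161/250) = 0
  disc = (8/25)² − 4·(1/10)·(-161/250) = 9/25 ; √disc = 3/5
  v_R = (−(8/25) + 3/5) / (2·(1/10)) = 7/5 m/s
check:
braking lasts T_s = (7/5)/5 = 0.2800 s
reaction-phase robot travel = 1.4000·0.0800 = 0.1120 m
robot covers 1.4000·0.2800 − ½·5.0000·0.2800² = 0.1960 m while stopping
human closes 1.2000·0.3600 = 0.4320 m
residual clearance needed = 0.0200+0.0050+0.0250 = 0.0500 m
sum ≈ 0.1120+0.1960+0.4320+0.0500 ≈ 0.7900 m = S ✓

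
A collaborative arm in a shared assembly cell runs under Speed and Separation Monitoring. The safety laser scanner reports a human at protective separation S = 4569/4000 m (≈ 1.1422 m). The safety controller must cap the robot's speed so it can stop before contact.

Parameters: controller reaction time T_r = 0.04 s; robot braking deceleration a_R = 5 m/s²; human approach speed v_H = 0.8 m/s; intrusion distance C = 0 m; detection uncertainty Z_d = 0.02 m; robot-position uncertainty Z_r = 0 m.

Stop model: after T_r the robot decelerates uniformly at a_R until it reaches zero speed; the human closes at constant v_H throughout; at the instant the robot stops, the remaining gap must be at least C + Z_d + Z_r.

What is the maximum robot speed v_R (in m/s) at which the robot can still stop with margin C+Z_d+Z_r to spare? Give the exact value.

at the boundary: (1/10)·v² + (1/5)·v + (-4361/4000) = 0
  disc = (1/5)² − 4·(1/10)·(-4361/4000) = 4761/10000 ; √disc = 69/100
  v_R = (−(1/5) + 69/100) / (2·(1/10)) = 49/20 m/s
check:
braking lasts T_s = (49/20)/5 = 0.4900 s
robot in T_r: 2.4500·0.0400 = 0.0980 m
braking distance = 2.4500²/(2·5.0000) = 0.6002 m
human closes 0.8000·0.5300 = 0.4240 m
margins: 0.0000+0.0200+0.0000 = 0.0200 m
sum ≈ 0.0980+0.6002+0.4240+0.0200 ≈ 1.1422 m = S ✓

v_R_max = 49/20 m/s = 2.4500 m/s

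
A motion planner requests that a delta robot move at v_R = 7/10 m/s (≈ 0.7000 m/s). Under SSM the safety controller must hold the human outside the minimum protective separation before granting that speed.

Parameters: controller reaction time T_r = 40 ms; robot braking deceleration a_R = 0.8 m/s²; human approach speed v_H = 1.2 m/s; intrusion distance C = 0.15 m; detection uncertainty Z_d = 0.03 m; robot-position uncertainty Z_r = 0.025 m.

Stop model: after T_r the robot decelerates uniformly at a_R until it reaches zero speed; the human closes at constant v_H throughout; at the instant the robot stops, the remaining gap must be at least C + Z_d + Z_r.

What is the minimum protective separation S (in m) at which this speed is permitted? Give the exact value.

braking lasts T_s = (7/10)/(4/5) = 0.8750 s
robot covers v_R·T_r = 0.7000·0.0400 = 0.0280 m before braking
robot covers 0.7000·0.8750 − ½·0.8000·0.8750² = 0.3063 m while stopping
person approaches 1.2000·(0.0400+0.8750) = 1.0980 m
residual clearance needed = 0.1500+0.0300+0.0250 = 0.2050 m
S_min ≈ 0.0280+0.3063+1.0980+0.2050  ⇒  S_min = 6549/4000 m

S_min = 6549/4000 m = 1.6373 m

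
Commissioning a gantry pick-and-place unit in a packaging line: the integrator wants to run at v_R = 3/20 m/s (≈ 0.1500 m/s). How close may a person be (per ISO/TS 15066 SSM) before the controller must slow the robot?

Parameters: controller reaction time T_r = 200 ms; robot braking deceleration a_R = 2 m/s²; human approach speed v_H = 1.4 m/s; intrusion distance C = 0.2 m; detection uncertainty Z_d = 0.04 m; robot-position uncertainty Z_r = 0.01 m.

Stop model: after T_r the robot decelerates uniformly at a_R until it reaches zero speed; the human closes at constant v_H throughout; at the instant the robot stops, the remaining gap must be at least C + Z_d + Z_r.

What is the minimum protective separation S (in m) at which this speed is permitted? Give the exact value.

braking lasts T_s = (3/20)/2 = 0.0750 s
robot covers v_R·T_r = 0.1500·0.2000 = 0.0300 m before braking
robot under decel: 0.1500²/(2·2.0000) = 0.0056 m
human closes 1.4000·0.2750 = 0.3850 m
C+Z_d+Z_r = 0.2000+0.0400+0.0100 = 0.2500 m
S_min ≈ 0.0300+0.0056+0.3850+0.2500  ⇒  S_min = 1073/1600 m

S_min = 1073/1600 m = 0.6706 m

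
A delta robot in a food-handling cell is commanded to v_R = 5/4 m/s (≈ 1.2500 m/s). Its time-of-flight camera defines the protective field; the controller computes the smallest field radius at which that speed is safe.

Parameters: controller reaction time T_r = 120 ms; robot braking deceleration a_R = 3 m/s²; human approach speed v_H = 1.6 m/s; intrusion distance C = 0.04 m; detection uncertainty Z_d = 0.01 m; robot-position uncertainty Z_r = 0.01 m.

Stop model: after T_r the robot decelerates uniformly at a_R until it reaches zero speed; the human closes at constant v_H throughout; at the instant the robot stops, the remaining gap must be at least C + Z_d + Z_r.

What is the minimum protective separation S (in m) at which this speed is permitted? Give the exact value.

S_min = 15949/12000 m = 1.3291 m

braking lasts T_s = (5/4)/3 = 0.4167 s
robot in T_r: 1.2500·0.1200 = 0.1500 m
braking distance = 1.2500²/(2·3.0000) = 0.2604 m
person approaches 1.6000·(0.1200+0.4167) = 0.8587 m
C+Z_d+Z_r = 0.0400+0.0100+0.0100 = 0.0600 m
S_min ≈ 0.1500+0.2604+0.8587+0.0600  ⇒  S_min = 15949/12000 m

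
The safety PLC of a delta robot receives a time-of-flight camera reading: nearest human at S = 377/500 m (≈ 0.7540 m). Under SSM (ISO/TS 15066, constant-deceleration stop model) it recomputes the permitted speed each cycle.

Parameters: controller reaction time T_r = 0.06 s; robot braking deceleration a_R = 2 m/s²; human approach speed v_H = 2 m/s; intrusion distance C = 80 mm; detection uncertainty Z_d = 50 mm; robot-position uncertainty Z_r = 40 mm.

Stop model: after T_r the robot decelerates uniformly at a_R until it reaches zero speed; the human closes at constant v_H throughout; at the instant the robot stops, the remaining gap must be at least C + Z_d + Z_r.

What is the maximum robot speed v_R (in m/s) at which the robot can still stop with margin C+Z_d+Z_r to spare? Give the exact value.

at the boundary: (1/4)·v² + (53/50)·v + (-58/125) = 0
  disc = (53/50)² − 4·(1/4)·(-58/125) = 3969/2500 ; √disc = 63/50
  v_R = (−(53/50) + 63/50) / (2·(1/4)) = 2/5 m/s
check:
stop time T_s = (2/5)/2 = 0.2000 s
reaction-phase robot travel = 0.4000·0.0600 = 0.0240 m
braking distance = 0.4000²/(2·2.0000) = 0.0400 m
human over T_r+T_s: 2.0000·(0.0600+0.2000) = 0.5200 m
C+Z_d+Z_r = 0.0800+0.0500+0.0400 = 0.1700 m
sum ≈ 0.0240+0.0400+0.5200+0.1700 ≈ 0.7540 m = S ✓

v_R_max = 2/5 m/s = 0.4000 m/s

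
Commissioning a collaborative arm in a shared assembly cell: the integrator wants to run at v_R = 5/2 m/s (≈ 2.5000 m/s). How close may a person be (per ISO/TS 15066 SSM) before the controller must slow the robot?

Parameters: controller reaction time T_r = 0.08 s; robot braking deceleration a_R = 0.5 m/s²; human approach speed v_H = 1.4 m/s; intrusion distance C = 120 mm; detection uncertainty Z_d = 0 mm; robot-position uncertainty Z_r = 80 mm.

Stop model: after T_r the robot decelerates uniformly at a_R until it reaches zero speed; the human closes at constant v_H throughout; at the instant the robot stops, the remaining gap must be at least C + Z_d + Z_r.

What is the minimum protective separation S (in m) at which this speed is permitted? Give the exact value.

stop time T_s = (5/2)/(1/2) = 5.0000 s
robot covers v_R·T_r = 2.5000·0.0800 = 0.2000 m before braking
robot covers 2.5000·5.0000 − ½·0.5000·5.0000² = 6.2500 m while stopping
human closes 1.4000·5.0800 = 7.1120 m
residual clearance needed = 0.1200+0.0000+0.0800 = 0.2000 m
S_min ≈ 0.2000+6.2500+7.1120+0.2000  ⇒  S_min = 6881/500 m

S_min = 6881/500 m = 13.7620 m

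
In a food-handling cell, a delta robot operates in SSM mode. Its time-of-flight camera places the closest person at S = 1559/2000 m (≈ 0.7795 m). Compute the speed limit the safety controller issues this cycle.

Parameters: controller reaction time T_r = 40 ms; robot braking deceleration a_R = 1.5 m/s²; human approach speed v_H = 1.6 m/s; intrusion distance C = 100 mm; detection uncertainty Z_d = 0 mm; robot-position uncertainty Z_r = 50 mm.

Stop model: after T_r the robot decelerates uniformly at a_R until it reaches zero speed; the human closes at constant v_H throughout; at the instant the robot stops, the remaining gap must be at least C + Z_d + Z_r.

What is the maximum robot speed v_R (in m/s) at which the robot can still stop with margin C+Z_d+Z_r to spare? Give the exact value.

v_R_max = 9/20 m/s = 0.4500 m/s

at the boundary: (1/3)·v² + (83/75)·v + (-1131/2000) = 0
  disc = (83/75)² − 4·(1/3)·(-1131/2000) = 44521/22500 ; √disc = 211/150
  v_R = (−(83/75) + 211/150) / (2·(1/3)) = 9/20 m/s
check:
braking lasts T_s = (9/20)/(3/2) = 0.3000 s
robot in T_r: 0.4500·0.0400 = 0.0180 m
braking distance = 0.4500²/(2·1.5000) = 0.0675 m
human closes 1.6000·0.3400 = 0.5440 m
margins: 0.1000+0.0000+0.0500 = 0.1500 m
sum ≈ 0.0180+0.0675+0.5440+0.1500 ≈ 0.7795 m = S ✓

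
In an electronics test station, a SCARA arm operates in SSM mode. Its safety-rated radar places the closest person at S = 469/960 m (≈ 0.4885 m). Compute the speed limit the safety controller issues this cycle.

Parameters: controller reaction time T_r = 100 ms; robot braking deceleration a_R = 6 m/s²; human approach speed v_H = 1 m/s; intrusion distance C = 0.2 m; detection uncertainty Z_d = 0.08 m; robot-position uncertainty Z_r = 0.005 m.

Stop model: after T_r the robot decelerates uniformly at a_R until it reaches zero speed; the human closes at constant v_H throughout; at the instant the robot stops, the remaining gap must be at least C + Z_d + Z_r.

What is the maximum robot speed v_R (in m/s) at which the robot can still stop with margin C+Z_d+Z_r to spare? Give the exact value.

v_R_max = 7/20 m/s = 0.3500 m/s

collect terms ⇒ (1/12)·v_R² + (4/15)·v_R + (-497/4800) = 0
  disc = (4/15)² − 4·(1/12)·(-497/4800) = 169/1600 ; √disc = 13/40
  v_R = (−(4/15) + 13/40) / (2·(1/12)) = 7/20 m/s
check:
braking lasts T_s = (7/20)/6 = 0.0583 s
robot in T_r: 0.3500·0.1000 = 0.0350 m
robot covers 0.3500·0.0583 − ½·6.0000·0.0583² = 0.0102 m while stopping
human closes 1.0000·0.1583 = 0.1583 m
margins: 0.2000+0.0800+0.0050 = 0.2850 m
sum ≈ 0.0350+0.0102+0.1583+0.2850 ≈ 0.4885 m = S ✓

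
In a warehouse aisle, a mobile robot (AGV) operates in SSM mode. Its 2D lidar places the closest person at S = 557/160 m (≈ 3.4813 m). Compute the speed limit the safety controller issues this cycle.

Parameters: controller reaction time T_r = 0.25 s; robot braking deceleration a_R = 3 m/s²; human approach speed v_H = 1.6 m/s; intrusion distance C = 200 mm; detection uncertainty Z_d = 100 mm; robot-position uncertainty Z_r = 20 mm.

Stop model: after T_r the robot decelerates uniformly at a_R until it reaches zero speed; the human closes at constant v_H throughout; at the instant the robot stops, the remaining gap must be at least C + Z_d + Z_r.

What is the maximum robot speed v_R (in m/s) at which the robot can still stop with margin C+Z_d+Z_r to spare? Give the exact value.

v_R_max = 47/20 m/s = 2.3500 m/s

quadratic (1/6)·v² + (47/60)·v + (-2209/800) = 0
  disc = (47/60)² − 4·(1/6)·(-2209/800) = 2209/900 ; √disc = 47/30
  v_R = (−(47/60) + 47/30) / (2·(1/6)) = 47/20 m/s
check:
braking lasts T_s = (47/20)/3 = 0.7833 s
robot covers v_R·T_r = 2.3500·0.2500 = 0.5875 m before braking
robot under decel: 2.3500²/(2·3.0000) = 0.9204 m
human over T_r+T_s: 1.6000·(0.2500+0.7833) = 1.6533 m
margins: 0.2000+0.1000+0.0200 = 0.3200 m
sum ≈ 0.5875+0.9204+1.6533+0.3200 ≈ 3.4813 m = S ✓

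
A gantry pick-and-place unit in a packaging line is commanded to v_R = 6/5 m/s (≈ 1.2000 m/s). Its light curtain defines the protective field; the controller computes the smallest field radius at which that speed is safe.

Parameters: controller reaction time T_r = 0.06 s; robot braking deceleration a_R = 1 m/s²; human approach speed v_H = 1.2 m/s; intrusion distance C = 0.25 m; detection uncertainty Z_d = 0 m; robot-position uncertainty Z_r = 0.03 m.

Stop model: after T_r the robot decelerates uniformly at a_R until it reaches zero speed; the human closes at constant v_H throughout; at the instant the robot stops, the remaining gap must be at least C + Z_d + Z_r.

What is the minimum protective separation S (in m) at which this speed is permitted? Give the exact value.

T_s = v_R/a_R = (6/5)/1 = 1.2000 s
robot in T_r: 1.2000·0.0600 = 0.0720 m
robot under decel: 1.2000²/(2·1.0000) = 0.7200 m
human closes 1.2000·1.2600 = 1.5120 m
margins: 0.2500+0.0000+0.0300 = 0.2800 m
S_min ≈ 0.0720+0.7200+1.5120+0.2800  ⇒  S_min = 323/125 m

S_min = 323/125 m = 2.5840 m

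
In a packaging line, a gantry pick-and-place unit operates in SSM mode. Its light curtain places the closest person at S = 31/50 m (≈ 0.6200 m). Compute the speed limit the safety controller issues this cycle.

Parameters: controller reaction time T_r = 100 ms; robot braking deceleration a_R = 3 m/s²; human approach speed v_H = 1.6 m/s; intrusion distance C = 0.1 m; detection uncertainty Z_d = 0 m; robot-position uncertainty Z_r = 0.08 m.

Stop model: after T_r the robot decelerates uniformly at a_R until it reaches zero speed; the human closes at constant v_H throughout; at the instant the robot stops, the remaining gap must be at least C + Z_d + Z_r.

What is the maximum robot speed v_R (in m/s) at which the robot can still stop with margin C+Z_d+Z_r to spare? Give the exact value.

v_R_max = 2/5 m/s = 0.4000 m/s

quadratic (1/6)·v² + (19/30)·v + (-7/25) = 0
  disc = (19/30)² − 4·(1/6)·(-7/25) = 529/900 ; √disc = 23/30
  v_R = (−(19/30) + 23/30) / (2·(1/6)) = 2/5 m/s
check:
braking lasts T_s = (2/5)/3 = 0.1333 s
robot in T_r: 0.4000·0.1000 = 0.0400 m
robot covers 0.4000·0.1333 − ½·3.0000·0.1333² = 0.0267 m while stopping
human over T_r+T_s: 1.6000·(0.1000+0.1333) = 0.3733 m
margins: 0.1000+0.0000+0.0800 = 0.1800 m
sum ≈ 0.0400+0.0267+0.3733+0.1800 ≈ 0.6200 m = S ✓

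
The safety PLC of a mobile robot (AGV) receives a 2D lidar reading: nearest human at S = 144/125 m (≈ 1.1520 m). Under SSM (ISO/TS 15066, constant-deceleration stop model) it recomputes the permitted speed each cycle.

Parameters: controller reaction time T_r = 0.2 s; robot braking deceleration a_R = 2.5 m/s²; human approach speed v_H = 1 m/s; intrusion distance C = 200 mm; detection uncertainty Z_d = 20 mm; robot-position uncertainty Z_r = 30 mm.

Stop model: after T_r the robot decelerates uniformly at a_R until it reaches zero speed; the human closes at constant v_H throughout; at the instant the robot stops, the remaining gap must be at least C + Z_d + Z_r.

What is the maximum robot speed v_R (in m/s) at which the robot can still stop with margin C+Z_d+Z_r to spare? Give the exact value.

collect terms ⇒ (1/5)·v_R² + (3/5)·v_R + (-351/500) = 0
  disc = (3/5)² − 4·(1/5)·(-351/500) = 576/625 ; √disc = 24/25
  v_R = (−(3/5) + 24/25) / (2·(1/5)) = 9/10 m/s
check:
T_s = v_R/a_R = (9/10)/(5/2) = 0.3600 s
robot in T_r: 0.9000·0.2000 = 0.1800 m
braking distance = 0.9000²/(2·2.5000) = 0.1620 m
person approaches 1.0000·(0.2000+0.3600) = 0.5600 m
margins: 0.2000+0.0200+0.0300 = 0.2500 m
sum ≈ 0.1800+0.1620+0.5600+0.2500 ≈ 1.1520 m = S ✓

v_R_max = 9/10 m/s = 0.9000 m/s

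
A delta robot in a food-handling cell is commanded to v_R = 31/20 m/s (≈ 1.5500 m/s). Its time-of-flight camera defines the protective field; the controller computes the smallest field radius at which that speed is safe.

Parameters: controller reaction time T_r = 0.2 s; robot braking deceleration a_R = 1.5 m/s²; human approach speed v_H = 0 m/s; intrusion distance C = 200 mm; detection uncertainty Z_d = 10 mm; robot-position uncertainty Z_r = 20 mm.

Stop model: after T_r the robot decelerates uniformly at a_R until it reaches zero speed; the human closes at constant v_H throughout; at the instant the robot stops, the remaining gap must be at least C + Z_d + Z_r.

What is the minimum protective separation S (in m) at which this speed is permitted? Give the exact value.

braking lasts T_s = (31/20)/(3/2) = 1.0333 s
reaction-phase robot travel = 1.5500·0.2000 = 0.3100 m
robot under decel: 1.5500²/(2·1.5000) = 0.8008 m
person approaches 0.0000·(0.2000+1.0333) = 0.0000 m
C+Z_d+Z_r = 0.2000+0.0100+0.0200 = 0.2300 m
S_min ≈ 0.3100+0.8008+0.0000+0.2300  ⇒  S_min = 1609/1200 m

S_min = 1609/1200 m = 1.3408 m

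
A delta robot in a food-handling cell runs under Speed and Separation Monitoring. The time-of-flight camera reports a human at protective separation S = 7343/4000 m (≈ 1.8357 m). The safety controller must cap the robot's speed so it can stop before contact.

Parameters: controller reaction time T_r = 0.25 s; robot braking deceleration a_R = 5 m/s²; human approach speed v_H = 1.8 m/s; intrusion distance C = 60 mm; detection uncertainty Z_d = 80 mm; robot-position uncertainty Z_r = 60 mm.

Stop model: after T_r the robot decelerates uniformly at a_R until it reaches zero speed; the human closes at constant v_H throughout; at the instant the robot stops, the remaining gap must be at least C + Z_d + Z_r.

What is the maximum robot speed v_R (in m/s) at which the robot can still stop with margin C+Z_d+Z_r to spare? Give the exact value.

quadratic (1/10)·v² + (61/100)·v + (-4743/4000) = 0
  disc = (61/100)² − 4·(1/10)·(-4743/4000) = 529/625 ; √disc = 23/25
  v_R = (−(61/100) + 23/25) / (2·(1/10)) = 31/20 m/s
check:
stop time T_s = (31/20)/5 = 0.3100 s
robot in T_r: 1.5500·0.2500 = 0.3875 m
robot under decel: 1.5500²/(2·5.0000) = 0.2402 m
human over T_r+T_s: 1.8000·(0.2500+0.3100) = 1.0080 m
margins: 0.0600+0.0800+0.0600 = 0.2000 m
sum ≈ 0.3875+0.2402+1.0080+0.2000 ≈ 1.8357 m = S ✓

v_R_max = 31/20 m/s = 1.5500 m/s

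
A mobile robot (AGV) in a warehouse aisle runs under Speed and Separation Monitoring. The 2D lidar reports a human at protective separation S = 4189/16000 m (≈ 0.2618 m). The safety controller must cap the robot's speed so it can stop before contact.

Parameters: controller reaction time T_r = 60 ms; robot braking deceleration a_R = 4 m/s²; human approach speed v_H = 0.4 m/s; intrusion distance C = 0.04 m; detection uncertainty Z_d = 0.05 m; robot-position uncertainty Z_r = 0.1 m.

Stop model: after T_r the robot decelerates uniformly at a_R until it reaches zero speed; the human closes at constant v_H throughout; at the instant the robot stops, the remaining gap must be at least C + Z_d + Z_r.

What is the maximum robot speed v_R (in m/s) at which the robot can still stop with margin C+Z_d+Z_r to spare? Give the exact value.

v_R_max = 1/4 m/s = 0.2500 m/s

collect terms ⇒ (1/8)·v_R² + (4/25)·v_R + (-153/3200) = 0
  disc = (4/25)² − 4·(1/8)·(-153/3200) = 7921/160000 ; √disc = 89/400
  v_R = (−(4/25) + 89/400) / (2·(1/8)) = 1/4 m/s
check:
stop time T_s = (1/4)/4 = 0.0625 s
reaction-phase robot travel = 0.2500·0.0600 = 0.0150 m
robot covers 0.2500·0.0625 − ½·4.0000·0.0625² = 0.0078 m while stopping
human over T_r+T_s: 0.4000·(0.0600+0.0625) = 0.0490 m
residual clearance needed = 0.0400+0.0500+0.1000 = 0.1900 m
sum ≈ 0.0150+0.0078+0.0490+0.1900 ≈ 0.2618 m = S ✓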